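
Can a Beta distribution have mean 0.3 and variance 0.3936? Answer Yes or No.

A Beta with mean μ has variance μ(1−μ)/(α+β+1) < μ(1−μ).
Here μ(1−μ) = 0.3×0.7 = 0.21, and 0.3936 ≥ 0.21.

No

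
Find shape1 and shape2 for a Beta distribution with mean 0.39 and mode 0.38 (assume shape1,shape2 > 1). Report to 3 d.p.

Let s = shape1+shape2. Mean gives shape1 = μs = 0.39s; mode gives (shape1−1)/(s−2) = 0.38.
Substituting: 0.39s − 1 = 0.38(s−2) = 0.38s − 0.76, so 0.01s = 0.24 and s = 24.0000.
Then shape1 = 0.39×24.0000 = 9.360 and shape2 = s−shape1 = 14.640.

shape1 = 9.360, shape2 = 14.640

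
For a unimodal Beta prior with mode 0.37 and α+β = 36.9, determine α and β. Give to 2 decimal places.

α = 13.91, β = 22.99

Mode = (α−1)/(κ−2) with κ = α+β, so α−1 = 0.37·34.9 = 12.91.
α = 13.91; β = κ − α = 22.99.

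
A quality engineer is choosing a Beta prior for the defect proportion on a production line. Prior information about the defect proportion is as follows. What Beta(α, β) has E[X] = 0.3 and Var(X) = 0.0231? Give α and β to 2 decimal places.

Let s = α+β. The Beta variance is μ(1−μ)/(s+1).
So s+1 = μ(1−μ)/σ² = (0.3×0.7)/0.0231 = 0.21/0.0231 = 9.0909, giving s = 8.0909.
Then α = μs = 0.3×8.0909 = 2.43 and β = (1−μ)s = 0.7×8.0909 = 5.66.

α = 2.43, β = 5.66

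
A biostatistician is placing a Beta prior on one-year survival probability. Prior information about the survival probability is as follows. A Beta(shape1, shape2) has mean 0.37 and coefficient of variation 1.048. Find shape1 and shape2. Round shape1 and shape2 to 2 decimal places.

σ = CV·μ = 1.048×0.37 = 0.38776, so σ² = 0.150358.
s+1 = μ(1−μ)/σ² = 0.2331/0.150358 = 1.5503, so s = shape1+shape2 = 0.5503.
shape1 = μs = 0.20, shape2 = (1−μ)s = 0.35.

shape1 = 0.20, shape2 = 0.35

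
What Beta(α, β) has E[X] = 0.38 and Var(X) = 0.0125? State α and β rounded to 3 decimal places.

α = 6.782, β = 11.066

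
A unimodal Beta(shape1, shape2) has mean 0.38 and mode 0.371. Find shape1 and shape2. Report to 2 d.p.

Let s = shape1+shape2. Mean gives shape1 = μs = 0.38s; mode gives (shape1−1)/(s−2) = 0.371.
Substituting: 0.38s − 1 = 0.371(s−2) = 0.371s − 0.742, so 0.009s = 0.258 and s = 28.6667.
Then shape1 = 0.38×28.6667 = 10.89 and shape2 = s−shape1 = 17.77.

shape1 = 10.89, shape2 = 17.77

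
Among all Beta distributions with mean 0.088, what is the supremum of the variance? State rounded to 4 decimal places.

Var = μ(1−μ)/(α+β+1), which approaches μ(1−μ) as α+β → 0.
So the supremum is μ(1−μ) = 0.088×0.912 = 0.0803.

0.0803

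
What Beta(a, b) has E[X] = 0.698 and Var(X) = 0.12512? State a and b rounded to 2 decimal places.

a = 0.48, b = 0.21

By moment matching, a+b = μ(1−μ)/σ² − 1 = (0.698·0.302)/0.12512 − 1 = 1.6848 − 1 = 0.6848.
Since a/(a+b) = μ, a = 0.698·0.6848 = 0.48 and b = 0.302·0.6848 = 0.21.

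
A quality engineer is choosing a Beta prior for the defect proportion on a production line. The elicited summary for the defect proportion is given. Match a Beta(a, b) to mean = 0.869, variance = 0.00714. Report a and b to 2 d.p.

a = 12.99, b = 1.96

By moment matching, a+b = μ(1−μ)/σ² − 1 = (0.869·0.131)/0.00714 − 1 = 15.9438 − 1 = 14.9438.
Since a/(a+b) = μ, a = 0.869·14.9438 = 12.99 and b = 0.131·14.9438 = 1.96.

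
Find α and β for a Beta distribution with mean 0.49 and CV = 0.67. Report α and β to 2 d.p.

α = 0.65, β = 0.67

Var = (CV·μ)² = (0.67×0.49)² = 0.107781.
α+β = μ(1−μ)/Var − 1 = 0.2499/0.107781 − 1 = 1.3186.
Thus α = 0.49·1.3186 = 0.65 and β = 0.51·1.3186 = 0.67.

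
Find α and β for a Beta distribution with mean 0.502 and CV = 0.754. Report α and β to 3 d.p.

σ = CV·μ = 0.754×0.502 = 0.37851, so σ² = 0.143268.
s+1 = μ(1−μ)/σ² = 0.249996/0.143268 = 1.7449, so s = α+β = 0.7449.
α = μs = 0.374, β = (1−μ)s = 0.371.

α = 0.374, β = 0.371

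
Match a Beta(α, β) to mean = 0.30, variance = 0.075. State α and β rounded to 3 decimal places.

Write ν = α+β; then α = μν and Var = μ(1−μ)/(ν+1).
ν = μ(1−μ)/Var − 1 = 0.2100/0.075 − 1 = 1.8000.
α = 0.30·1.8000 = 0.540, β = 0.70·1.8000 = 1.260.

α = 0.540, β = 1.260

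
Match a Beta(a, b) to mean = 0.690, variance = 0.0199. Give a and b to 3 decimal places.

Write ν = a+b; then a = μν and Var = μ(1−μ)/(ν+1).
ν = μ(1−μ)/Var − 1 = 0.213900/0.0199 − 1 = 9.7487.
a = 0.690·9.7487 = 6.727, b = 0.310·9.7487 = 3.022.

a = 6.727, b = 3.022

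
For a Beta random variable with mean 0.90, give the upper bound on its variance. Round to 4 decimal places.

For fixed mean μ the Beta variance is μ(1−μ)/(α+β+1), increasing as α+β decreases.
Its least upper bound (not attained) is μ(1−μ) = 0.90·0.10 = 0.0900.

0.0900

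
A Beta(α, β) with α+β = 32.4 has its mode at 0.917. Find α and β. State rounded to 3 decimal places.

For α,β>1 the mode is (α−1)/(α+β−2), so α = mode·(κ−2)+1 = 0.917×30.4+1 = 28.877.
And β = (1−mode)·(κ−2)+1 = 0.083×30.4+1 = 3.523.

α = 28.877, β = 3.523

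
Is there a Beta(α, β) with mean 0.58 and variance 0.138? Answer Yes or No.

Yes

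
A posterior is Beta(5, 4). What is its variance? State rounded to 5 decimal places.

α+β = 9 and αβ = 20, so Var = αβ/[(α+β)²(α+β+1)] = 20/810 = 0.02469.

0.02469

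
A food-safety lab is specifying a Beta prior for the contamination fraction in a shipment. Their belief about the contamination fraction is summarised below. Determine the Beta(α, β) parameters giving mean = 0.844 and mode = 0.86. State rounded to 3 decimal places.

α = 37.980, β = 7.020

With s = α+β: μ = α/s and mode = (α−1)/(s−2). Eliminating α = μs,
μs − 1 = m(s−2) ⇒ s(μ−m) = 1−2m ⇒ s = -0.72/-0.016 = 45.0000.
So α = μs = 37.980, β = (1−μ)s = 7.020.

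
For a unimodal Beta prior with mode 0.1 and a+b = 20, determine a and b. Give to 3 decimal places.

Mode = (a−1)/(κ−2) with κ = a+b, so a−1 = 0.1·18 = 1.800.
a = 2.800; b = κ − a = 17.200.

a = 2.800, b = 17.200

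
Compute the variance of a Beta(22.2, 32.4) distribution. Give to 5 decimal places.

0.00434

Var = αβ/[(α+β)²(α+β+1)] = (22.2×32.4)/(54.6²×55.6) = 719.28/165752.496 = 0.00434.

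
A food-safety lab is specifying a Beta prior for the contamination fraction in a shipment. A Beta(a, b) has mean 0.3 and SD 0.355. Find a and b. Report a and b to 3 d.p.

Variance = 0.355² = 0.126025. The moment-matching identity a+b = μ(1−μ)/Var − 1 gives
a+b = 0.21/0.126025 − 1 = 0.6663, so a = μ·0.6663 = 0.200 and b = (1−μ)·0.6663 = 0.466.

a = 0.200, b = 0.466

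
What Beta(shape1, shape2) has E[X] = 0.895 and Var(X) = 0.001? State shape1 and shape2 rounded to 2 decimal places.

shape1 = 83.21, shape2 = 9.76

Let s = shape1+shape2. The Beta variance is μ(1−μ)/(s+1).
So s+1 = μ(1−μ)/σ² = (0.895×0.105)/0.001 = 0.093975/0.001 = 93.9750, giving s = 92.9750.
Then shape1 = μs = 0.895×92.9750 = 83.21 and shape2 = (1−μ)s = 0.105×92.9750 = 9.76.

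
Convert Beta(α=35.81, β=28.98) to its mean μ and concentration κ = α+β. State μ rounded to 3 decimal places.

μ = 0.553, κ = 64.79

κ = α+β = 35.81+28.98 = 64.79; μ = α/κ = 35.81/64.79 = 0.553.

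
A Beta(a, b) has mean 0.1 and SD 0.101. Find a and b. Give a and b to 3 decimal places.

Variance = 0.101² = 0.010201. The moment-matching identity a+b = μ(1−μ)/Var − 1 gives
a+b = 0.09/0.010201 − 1 = 7.8227, so a = μ·7.8227 = 0.782 and b = (1−μ)·7.8227 = 7.040.

a = 0.782, b = 7.040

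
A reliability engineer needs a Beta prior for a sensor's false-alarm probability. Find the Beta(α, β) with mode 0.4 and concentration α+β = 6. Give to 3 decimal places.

For α,β>1 the mode is (α−1)/(α+β−2), so α = mode·(κ−2)+1 = 0.4×4+1 = 2.600.
And β = (1−mode)·(κ−2)+1 = 0.6×4+1 = 3.400.

α = 2.600, β = 3.400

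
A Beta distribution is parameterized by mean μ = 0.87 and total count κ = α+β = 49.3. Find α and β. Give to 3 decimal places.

α = 42.891, β = 6.409

α = μκ = 0.87×49.3 = 42.891 and β = (1−μ)κ = 0.13×49.3 = 6.409.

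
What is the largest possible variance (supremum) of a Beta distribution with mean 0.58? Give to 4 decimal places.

0.2436

Var = μ(1−μ)/(α+β+1), which approaches μ(1−μ) as α+β → 0.
So the supremum is μ(1−μ) = 0.58×0.42 = 0.2436.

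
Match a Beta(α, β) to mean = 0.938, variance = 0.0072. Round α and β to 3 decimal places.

α = 6.638, β = 0.439

Write ν = α+β; then α = μν and Var = μ(1−μ)/(ν+1).
ν = μ(1−μ)/Var − 1 = 0.058156/0.0072 − 1 = 7.0772.
α = 0.938·7.0772 = 6.638, β = 0.062·7.0772 = 0.439.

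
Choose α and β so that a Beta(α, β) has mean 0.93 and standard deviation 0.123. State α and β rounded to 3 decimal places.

First σ² = 0.015129. Setting α = μn, β = (1−μ)n with n = α+β,
μ(1−μ)/(n+1) = 0.015129 ⇒ n+1 = 0.0651/0.015129 = 4.3030 ⇒ n = 3.3030.
Hence α = 0.93×3.3030 = 3.072, β = 0.07×3.3030 = 0.231.

α = 3.072, β = 0.231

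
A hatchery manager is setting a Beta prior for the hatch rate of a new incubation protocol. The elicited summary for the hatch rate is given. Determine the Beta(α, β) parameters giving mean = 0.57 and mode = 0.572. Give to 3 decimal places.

α = 41.040, β = 30.960

With s = α+β: μ = α/s and mode = (α−1)/(s−2). Eliminating α = μs,
μs − 1 = m(s−2) ⇒ s(μ−m) = 1−2m ⇒ s = -0.144/-0.002 = 72.0000.
So α = μs = 41.040, β = (1−μ)s = 30.960.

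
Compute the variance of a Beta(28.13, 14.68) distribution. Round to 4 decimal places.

α+β = 42.81 and αβ = 412.9484, so Var = αβ/[(α+β)²(α+β+1)] = 412.9484/80290.416141 = 0.0051.

0.0051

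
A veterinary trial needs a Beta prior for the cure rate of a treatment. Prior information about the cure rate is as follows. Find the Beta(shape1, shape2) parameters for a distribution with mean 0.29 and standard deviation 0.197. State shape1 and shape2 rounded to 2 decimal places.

First σ² = 0.038809. Setting shape1 = μn, shape2 = (1−μ)n with n = shape1+shape2,
μ(1−μ)/(n+1) = 0.038809 ⇒ n+1 = 0.2059/0.038809 = 5.3055 ⇒ n = 4.3055.
Hence shape1 = 0.29×4.3055 = 1.25, shape2 = 0.71×4.3055 = 3.06.

shape1 = 1.25, shape2 = 3.06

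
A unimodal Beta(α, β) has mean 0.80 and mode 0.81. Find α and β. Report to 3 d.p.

With s = α+β: μ = α/s and mode = (α−1)/(s−2). Eliminating α = μs,
μs − 1 = m(s−2) ⇒ s(μ−m) = 1−2m ⇒ s = -0.62/-0.01 = 62.0000.
So α = μs = 49.600, β = (1−μ)s = 12.400.

α = 49.600, β = 12.400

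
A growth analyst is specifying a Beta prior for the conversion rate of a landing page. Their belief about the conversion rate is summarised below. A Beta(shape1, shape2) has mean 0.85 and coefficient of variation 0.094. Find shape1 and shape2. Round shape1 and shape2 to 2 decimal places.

Var = (CV·μ)² = (0.094×0.85)² = 0.006384.
shape1+shape2 = μ(1−μ)/Var − 1 = 0.1275/0.006384 − 1 = 18.9718.
Thus shape1 = 0.85·18.9718 = 16.13 and shape2 = 0.15·18.9718 = 2.85.

shape1 = 16.13, shape2 = 2.85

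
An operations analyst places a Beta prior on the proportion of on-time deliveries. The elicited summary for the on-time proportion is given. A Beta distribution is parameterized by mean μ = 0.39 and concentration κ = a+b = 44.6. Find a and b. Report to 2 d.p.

a = 17.39, b = 27.21

Split κ in proportion μ : (1−μ): a = 0.39·44.6 = 17.39, b = 44.6 − 17.39 = 27.21.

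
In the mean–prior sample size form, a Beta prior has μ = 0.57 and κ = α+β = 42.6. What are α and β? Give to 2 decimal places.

Split κ in proportion μ : (1−μ): α = 0.57·42.6 = 24.28, β = 42.6 − 24.28 = 18.32.

α = 24.28, β = 18.32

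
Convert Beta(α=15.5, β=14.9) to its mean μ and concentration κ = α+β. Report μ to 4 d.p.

μ = 0.5099, κ = 30.4

κ = α+β = 15.5+14.9 = 30.4; μ = α/κ = 15.5/30.4 = 0.5099.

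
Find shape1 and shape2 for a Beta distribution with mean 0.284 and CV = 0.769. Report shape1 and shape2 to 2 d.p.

shape1 = 0.93, shape2 = 2.34

Var = (CV·μ)² = (0.769×0.284)² = 0.047697.
shape1+shape2 = μ(1−μ)/Var − 1 = 0.203344/0.047697 − 1 = 3.2633.
Thus shape1 = 0.284·3.2633 = 0.93 and shape2 = 0.716·3.2633 = 2.34.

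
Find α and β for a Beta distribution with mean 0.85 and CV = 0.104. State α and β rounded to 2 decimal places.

α = 13.02, β = 2.30

Var = (CV·μ)² = (0.104×0.85)² = 0.007815.
α+β = μ(1−μ)/Var − 1 = 0.1275/0.007815 − 1 = 15.3157.
Thus α = 0.85·15.3157 = 13.02 and β = 0.15·15.3157 = 2.30.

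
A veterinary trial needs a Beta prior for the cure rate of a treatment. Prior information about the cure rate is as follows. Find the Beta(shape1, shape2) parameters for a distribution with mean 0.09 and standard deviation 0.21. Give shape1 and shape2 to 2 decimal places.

shape1 = 0.08, shape2 = 0.78

Variance = 0.21² = 0.0441. The moment-matching identity shape1+shape2 = μ(1−μ)/Var − 1 gives
shape1+shape2 = 0.0819/0.0441 − 1 = 0.8571, so shape1 = μ·0.8571 = 0.08 and shape2 = (1−μ)·0.8571 = 0.78.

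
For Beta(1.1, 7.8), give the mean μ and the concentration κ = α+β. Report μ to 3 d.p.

μ = 0.124, κ = 8.9

κ = α+β = 1.1+7.8 = 8.9; μ = α/κ = 1.1/8.9 = 0.124.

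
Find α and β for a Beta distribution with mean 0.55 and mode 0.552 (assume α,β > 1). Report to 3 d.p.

α = 28.600, β = 23.400

Let s = α+β. Mean gives α = μs = 0.55s; mode gives (α−1)/(s−2) = 0.552.
Substituting: 0.55s − 1 = 0.552(s−2) = 0.552s − 1.104, so -0.002s = -0.104 and s = 52.0000.
Then α = 0.55×52.0000 = 28.600 and β = s−α = 23.400.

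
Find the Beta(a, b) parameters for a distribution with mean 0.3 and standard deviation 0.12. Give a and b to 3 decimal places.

a = 4.075, b = 9.508

σ² = 0.12² = 0.0144.
With s = a+b, Var = μ(1−μ)/(s+1), so s+1 = (0.3×0.7)/0.0144 = 14.5833 and s = 13.5833.
a = μs = 4.075, b = (1−μ)s = 9.508.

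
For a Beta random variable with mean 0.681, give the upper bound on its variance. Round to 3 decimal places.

0.217

For fixed mean μ the Beta variance is μ(1−μ)/(α+β+1), increasing as α+β decreases.
Its least upper bound (not attained) is μ(1−μ) = 0.681·0.319 = 0.217.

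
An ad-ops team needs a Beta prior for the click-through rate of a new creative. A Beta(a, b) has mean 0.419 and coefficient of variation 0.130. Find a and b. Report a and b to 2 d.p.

a = 33.96, b = 47.09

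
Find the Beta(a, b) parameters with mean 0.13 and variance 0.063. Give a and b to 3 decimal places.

a = 0.103, b = 0.692

Write ν = a+b; then a = μν and Var = μ(1−μ)/(ν+1).
ν = μ(1−μ)/Var − 1 = 0.1131/0.063 − 1 = 0.7952.
a = 0.13·0.7952 = 0.103, b = 0.87·0.7952 = 0.692.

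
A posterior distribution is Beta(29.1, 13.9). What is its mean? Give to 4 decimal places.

0.6767

E[X] = α/(α+β) = 29.1/43.0 = 0.6767.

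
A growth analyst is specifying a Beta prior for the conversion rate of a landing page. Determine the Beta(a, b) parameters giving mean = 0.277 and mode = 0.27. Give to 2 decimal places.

Let s = a+b. Mean gives a = μs = 0.277s; mode gives (a−1)/(s−2) = 0.27.
Substituting: 0.277s − 1 = 0.27(s−2) = 0.27s − 0.54, so 0.007s = 0.46 and s = 65.7143.
Then a = 0.277×65.7143 = 18.20 and b = s−a = 47.51.

a = 18.20, b = 47.51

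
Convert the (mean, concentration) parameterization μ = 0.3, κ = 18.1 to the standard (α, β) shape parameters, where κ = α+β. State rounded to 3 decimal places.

α = 5.430, β = 12.670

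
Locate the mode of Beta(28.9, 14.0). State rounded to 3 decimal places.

0.682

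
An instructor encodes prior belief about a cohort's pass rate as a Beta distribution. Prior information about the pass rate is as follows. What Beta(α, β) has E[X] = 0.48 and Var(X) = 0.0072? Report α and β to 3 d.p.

α = 16.160, β = 17.507

By moment matching, α+β = μ(1−μ)/σ² − 1 = (0.48·0.52)/0.0072 − 1 = 34.6667 − 1 = 33.6667.
Since α/(α+β) = μ, α = 0.48·33.6667 = 16.160 and β = 0.52·33.6667 = 17.507.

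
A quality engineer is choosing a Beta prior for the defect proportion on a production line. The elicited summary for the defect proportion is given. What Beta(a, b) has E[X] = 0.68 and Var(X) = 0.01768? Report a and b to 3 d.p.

a = 7.689, b = 3.618

Write ν = a+b; then a = μν and Var = μ(1−μ)/(ν+1).
ν = μ(1−μ)/Var − 1 = 0.2176/0.01768 − 1 = 11.3077.
a = 0.68·11.3077 = 7.689, b = 0.32·11.3077 = 3.618.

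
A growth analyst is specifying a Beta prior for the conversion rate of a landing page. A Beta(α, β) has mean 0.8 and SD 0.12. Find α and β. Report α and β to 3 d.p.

σ² = 0.12² = 0.0144.
With s = α+β, Var = μ(1−μ)/(s+1), so s+1 = (0.8×0.2)/0.0144 = 11.1111 and s = 10.1111.
α = μs = 8.089, β = (1−μ)s = 2.022.

α = 8.089, β = 2.022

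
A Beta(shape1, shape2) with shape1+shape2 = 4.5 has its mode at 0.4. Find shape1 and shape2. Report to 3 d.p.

shape1 = 2.000, shape2 = 2.500

Since the density peak of Beta(shape1,shape2) is at (shape1−1)/(shape1+shape2−2),
shape1 = 1 + 0.4(4.5−2) = 2.000 and shape2 = 4.5 − 2.000 = 2.500.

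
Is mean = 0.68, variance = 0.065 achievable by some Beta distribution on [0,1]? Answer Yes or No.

Yes

The Beta variance bound is σ² < μ(1−μ).
Here μ(1−μ) = 0.68×0.32 = 0.2176, and 0.065 < 0.2176.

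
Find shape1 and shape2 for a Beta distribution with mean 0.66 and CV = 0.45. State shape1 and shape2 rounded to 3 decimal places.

shape1 = 1.019, shape2 = 0.525

Var = (CV·μ)² = (0.45×0.66)² = 0.088209.
shape1+shape2 = μ(1−μ)/Var − 1 = 0.2244/0.088209 − 1 = 1.5440.
Thus shape1 = 0.66·1.5440 = 1.019 and shape2 = 0.34·1.5440 = 0.525.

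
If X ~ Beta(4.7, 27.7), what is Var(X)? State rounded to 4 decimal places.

Var = αβ/[(α+β)²(α+β+1)] = (4.7×27.7)/(32.4²×33.4) = 130.19/35061.984 = 0.0037.

0.0037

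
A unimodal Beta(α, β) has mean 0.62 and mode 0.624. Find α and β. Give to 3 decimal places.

With s = α+β: μ = α/s and mode = (α−1)/(s−2). Eliminating α = μs,
μs − 1 = m(s−2) ⇒ s(μ−m) = 1−2m ⇒ s = -0.248/-0.004 = 62.0000.
So α = μs = 38.440, β = (1−μ)s = 23.560.

α = 38.440, β = 23.560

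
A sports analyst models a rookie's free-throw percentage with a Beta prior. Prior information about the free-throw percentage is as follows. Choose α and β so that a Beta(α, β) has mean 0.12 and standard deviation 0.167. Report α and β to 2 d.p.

σ² = 0.167² = 0.027889.
With s = α+β, Var = μ(1−μ)/(s+1), so s+1 = (0.12×0.88)/0.027889 = 3.7864 and s = 2.7864.
α = μs = 0.33, β = (1−μ)s = 2.45.

α = 0.33, β = 2.45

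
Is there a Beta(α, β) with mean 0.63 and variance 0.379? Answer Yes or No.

A Beta with mean μ has variance μ(1−μ)/(α+β+1) < μ(1−μ).
Here μ(1−μ) = 0.63×0.37 = 0.2331, and 0.379 ≥ 0.2331.

No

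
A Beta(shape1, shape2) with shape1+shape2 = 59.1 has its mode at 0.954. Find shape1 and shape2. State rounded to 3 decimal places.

Since the density peak of Beta(shape1,shape2) is at (shape1−1)/(shape1+shape2−2),
shape1 = 1 + 0.954(59.1−2) = 55.473 and shape2 = 59.1 − 55.473 = 3.627.

shape1 = 55.473, shape2 = 3.627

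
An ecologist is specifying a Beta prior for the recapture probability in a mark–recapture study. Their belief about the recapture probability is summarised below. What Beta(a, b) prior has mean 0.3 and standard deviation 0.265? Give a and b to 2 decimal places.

First σ² = 0.070225. Setting a = μn, b = (1−μ)n with n = a+b,
μ(1−μ)/(n+1) = 0.070225 ⇒ n+1 = 0.21/0.070225 = 2.9904 ⇒ n = 1.9904.
Hence a = 0.3×1.9904 = 0.60, b = 0.7×1.9904 = 1.39.

a = 0.60, b = 1.39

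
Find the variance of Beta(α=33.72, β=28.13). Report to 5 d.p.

Var = αβ/[(α+β)²(α+β+1)] = (33.72×28.13)/(61.85²×62.85) = 948.5436/240427.804125 = 0.00395.

0.00395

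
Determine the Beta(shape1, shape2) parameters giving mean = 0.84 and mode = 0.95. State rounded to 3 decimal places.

With s = shape1+shape2: μ = shape1/s and mode = (shape1−1)/(s−2). Eliminating shape1 = μs,
μs − 1 = m(s−2) ⇒ s(μ−m) = 1−2m ⇒ s = -0.90/-0.11 = 8.1818.
So shape1 = μs = 6.873, shape2 = (1−μ)s = 1.309.

shape1 = 6.873, shape2 = 1.309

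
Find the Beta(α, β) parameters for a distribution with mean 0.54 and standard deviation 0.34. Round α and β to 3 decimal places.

α = 0.620, β = 0.528

Variance = 0.34² = 0.1156. The moment-matching identity α+β = μ(1−μ)/Var − 1 gives
α+β = 0.2484/0.1156 − 1 = 1.1488, so α = μ·1.1488 = 0.620 and β = (1−μ)·1.1488 = 0.528.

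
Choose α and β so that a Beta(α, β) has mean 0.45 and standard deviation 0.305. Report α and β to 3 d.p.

α = 0.747, β = 0.913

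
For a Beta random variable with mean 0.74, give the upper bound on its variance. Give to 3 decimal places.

0.192

For fixed mean μ the Beta variance is μ(1−μ)/(α+β+1), increasing as α+β decreases.
Its least upper bound (not attained) is μ(1−μ) = 0.74·0.26 = 0.192.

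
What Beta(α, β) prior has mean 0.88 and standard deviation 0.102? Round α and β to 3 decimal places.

First σ² = 0.010404. Setting α = μn, β = (1−μ)n with n = α+β,
μ(1−μ)/(n+1) = 0.010404 ⇒ n+1 = 0.1056/0.010404 = 10.1499 ⇒ n = 9.1499.
Hence α = 0.88×9.1499 = 8.052, β = 0.12×9.1499 = 1.098.

α = 8.052, β = 1.098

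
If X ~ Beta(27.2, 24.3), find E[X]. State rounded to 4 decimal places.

0.5282

The Beta mean is α/(α+β) = 27.2/(27.2+24.3) = 0.5282.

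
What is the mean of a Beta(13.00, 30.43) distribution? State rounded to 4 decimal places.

The Beta mean is α/(α+β) = 13.00/(13.00+30.43) = 0.2993.

0.2993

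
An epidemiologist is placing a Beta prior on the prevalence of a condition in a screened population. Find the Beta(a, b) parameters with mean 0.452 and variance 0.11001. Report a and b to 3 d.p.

a = 0.566, b = 0.686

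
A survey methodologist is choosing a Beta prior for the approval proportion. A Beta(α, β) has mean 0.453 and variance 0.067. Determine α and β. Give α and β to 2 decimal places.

α = 1.22, β = 1.48

Let s = α+β. The Beta variance is μ(1−μ)/(s+1).
So s+1 = μ(1−μ)/σ² = (0.453×0.547)/0.067 = 0.247791/0.067 = 3.6984, giving s = 2.6984.
Then α = μs = 0.453×2.6984 = 1.22 and β = (1−μ)s = 0.547×2.6984 = 1.48.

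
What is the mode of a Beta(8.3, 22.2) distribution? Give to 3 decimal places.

0.256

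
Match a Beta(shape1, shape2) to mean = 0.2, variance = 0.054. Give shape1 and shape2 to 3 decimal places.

By moment matching, shape1+shape2 = μ(1−μ)/σ² − 1 = (0.2·0.8)/0.054 − 1 = 2.9630 − 1 = 1.9630.
Since shape1/(shape1+shape2) = μ, shape1 = 0.2·1.9630 = 0.393 and shape2 = 0.8·1.9630 = 1.570.

shape1 = 0.393, shape2 = 1.570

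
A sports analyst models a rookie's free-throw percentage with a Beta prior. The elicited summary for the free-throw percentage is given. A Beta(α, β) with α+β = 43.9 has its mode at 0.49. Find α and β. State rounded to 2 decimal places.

α = 21.53, β = 22.37

Since the density peak of Beta(α,β) is at (α−1)/(α+β−2),
α = 1 + 0.49(43.9−2) = 21.53 and β = 43.9 − 21.53 = 22.37.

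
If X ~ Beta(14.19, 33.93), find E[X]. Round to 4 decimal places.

E[X] = α/(α+β) = 14.19/48.12 = 0.2949.

0.2949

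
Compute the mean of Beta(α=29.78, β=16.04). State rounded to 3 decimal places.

0.650

The Beta mean is α/(α+β) = 29.78/(29.78+16.04) = 0.650.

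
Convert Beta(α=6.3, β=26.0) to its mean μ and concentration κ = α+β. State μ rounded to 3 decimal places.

μ = 0.195, κ = 32.3

κ = α+β = 6.3+26.0 = 32.3; μ = α/κ = 6.3/32.3 = 0.195.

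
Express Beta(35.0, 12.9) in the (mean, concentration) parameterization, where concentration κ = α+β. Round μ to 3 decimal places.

μ = 0.731, κ = 47.9

κ = α+β = 35.0+12.9 = 47.9; μ = α/κ = 35.0/47.9 = 0.731.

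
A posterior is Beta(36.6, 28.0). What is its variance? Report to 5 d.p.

Var = αβ/[(α+β)²(α+β+1)] = (36.6×28.0)/(64.6²×65.6) = 1024.80/273759.296 = 0.00374.

0.00374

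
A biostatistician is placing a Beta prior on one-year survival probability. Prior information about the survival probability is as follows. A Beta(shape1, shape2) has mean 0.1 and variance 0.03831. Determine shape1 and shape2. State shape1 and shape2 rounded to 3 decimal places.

Write ν = shape1+shape2; then shape1 = μν and Var = μ(1−μ)/(ν+1).
ν = μ(1−μ)/Var − 1 = 0.09/0.03831 − 1 = 1.3493.
shape1 = 0.1·1.3493 = 0.135, shape2 = 0.9·1.3493 = 1.214.

shape1 = 0.135, shape2 = 1.214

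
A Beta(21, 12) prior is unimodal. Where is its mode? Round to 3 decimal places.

0.645

With α,β > 1, mode = (α−1)/(α+β−2) = 20/31 = 0.645.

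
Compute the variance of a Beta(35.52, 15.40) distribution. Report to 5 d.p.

α+β = 50.92 and αβ = 547.0080, so Var = αβ/[(α+β)²(α+β+1)] = 547.0080/134620.585088 = 0.00406.

0.00406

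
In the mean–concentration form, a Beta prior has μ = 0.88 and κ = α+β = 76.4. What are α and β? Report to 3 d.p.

α = μκ = 0.88×76.4 = 67.232 and β = (1−μ)κ = 0.12×76.4 = 9.168.

α = 67.232, β = 9.168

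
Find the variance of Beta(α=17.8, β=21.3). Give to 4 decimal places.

0.0062

α+β = 39.1 and αβ = 379.14, so Var = αβ/[(α+β)²(α+β+1)] = 379.14/61305.281 = 0.0062.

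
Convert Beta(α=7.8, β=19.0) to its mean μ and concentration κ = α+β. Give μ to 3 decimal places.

κ = α+β = 7.8+19.0 = 26.8; μ = α/κ = 7.8/26.8 = 0.291.

μ = 0.291, κ = 26.8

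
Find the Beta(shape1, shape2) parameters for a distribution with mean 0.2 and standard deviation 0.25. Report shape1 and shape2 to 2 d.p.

First σ² = 0.0625. Setting shape1 = μn, shape2 = (1−μ)n with n = shape1+shape2,
μ(1−μ)/(n+1) = 0.0625 ⇒ n+1 = 0.16/0.0625 = 2.5600 ⇒ n = 1.5600.
Hence shape1 = 0.2×1.5600 = 0.31, shape2 = 0.8×1.5600 = 1.25.

shape1 = 0.31, shape2 = 1.25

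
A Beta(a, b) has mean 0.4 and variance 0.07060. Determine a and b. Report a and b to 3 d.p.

a = 0.960, b = 1.440

By moment matching, a+b = μ(1−μ)/σ² − 1 = (0.4·0.6)/0.07060 − 1 = 3.3994 − 1 = 2.3994.
Since a/(a+b) = μ, a = 0.4·2.3994 = 0.960 and b = 0.6·2.3994 = 1.440.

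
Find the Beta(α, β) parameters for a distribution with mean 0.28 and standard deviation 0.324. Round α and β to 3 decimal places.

α = 0.258, β = 0.663

σ² = 0.324² = 0.104976.
With s = α+β, Var = μ(1−μ)/(s+1), so s+1 = (0.28×0.72)/0.104976 = 1.9204 and s = 0.9204.
α = μs = 0.258, β = (1−μ)s = 0.663.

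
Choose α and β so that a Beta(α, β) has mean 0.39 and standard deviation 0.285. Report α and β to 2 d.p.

σ² = 0.285² = 0.081225.
With s = α+β, Var = μ(1−μ)/(s+1), so s+1 = (0.39×0.61)/0.081225 = 2.9289 and s = 1.9289.
α = μs = 0.75, β = (1−μ)s = 1.18.

α = 0.75, β = 1.18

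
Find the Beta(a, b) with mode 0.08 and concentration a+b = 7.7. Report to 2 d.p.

For a,b>1 the mode is (a−1)/(a+b−2), so a = mode·(κ−2)+1 = 0.08×5.7+1 = 1.46.
And b = (1−mode)·(κ−2)+1 = 0.92×5.7+1 = 6.24.

a = 1.46, b = 6.24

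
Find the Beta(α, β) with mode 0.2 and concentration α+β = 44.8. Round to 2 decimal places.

α = 9.56, β = 35.24

For α,β>1 the mode is (α−1)/(α+β−2), so α = mode·(κ−2)+1 = 0.2×42.8+1 = 9.56.
And β = (1−mode)·(κ−2)+1 = 0.8×42.8+1 = 35.24.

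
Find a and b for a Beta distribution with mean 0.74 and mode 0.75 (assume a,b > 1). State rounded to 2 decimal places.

With s = a+b: μ = a/s and mode = (a−1)/(s−2). Eliminating a = μs,
μs − 1 = m(s−2) ⇒ s(μ−m) = 1−2m ⇒ s = -0.50/-0.01 = 50.0000.
So a = μs = 37.00, b = (1−μ)s = 13.00.

a = 37.00, b = 13.00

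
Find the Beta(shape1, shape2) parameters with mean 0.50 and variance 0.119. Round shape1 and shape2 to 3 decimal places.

shape1 = 0.550, shape2 = 0.550

By moment matching, shape1+shape2 = μ(1−μ)/σ² − 1 = (0.50·0.50)/0.119 − 1 = 2.1008 − 1 = 1.1008.
Since shape1/(shape1+shape2) = μ, shape1 = 0.50·1.1008 = 0.550 and shape2 = 0.50·1.1008 = 0.550.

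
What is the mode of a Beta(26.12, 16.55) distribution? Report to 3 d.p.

0.618

The density x^(α−1)(1−x)^(β−1) is maximised at (α−1)/(α+β−2) = 25.12/40.67 = 0.618.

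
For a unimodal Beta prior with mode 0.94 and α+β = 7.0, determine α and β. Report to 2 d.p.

Since the density peak of Beta(α,β) is at (α−1)/(α+β−2),
α = 1 + 0.94(7.0−2) = 5.70 and β = 7.0 − 5.70 = 1.30.

α = 5.70, β = 1.30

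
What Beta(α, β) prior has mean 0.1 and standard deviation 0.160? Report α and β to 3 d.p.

α = 0.252, β = 2.264

Variance = 0.160² = 0.025600. The moment-matching identity α+β = μ(1−μ)/Var − 1 gives
α+β = 0.09/0.025600 − 1 = 2.5156, so α = μ·2.5156 = 0.252 and β = (1−μ)·2.5156 = 2.264.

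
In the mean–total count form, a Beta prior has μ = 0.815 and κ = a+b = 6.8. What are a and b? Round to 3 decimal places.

Split κ in proportion μ : (1−μ): a = 0.815·6.8 = 5.542, b = 6.8 − 5.542 = 1.258.

a = 5.542, b = 1.258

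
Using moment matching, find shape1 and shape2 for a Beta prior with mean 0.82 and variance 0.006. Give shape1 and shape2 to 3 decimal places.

shape1 = 19.352, shape2 = 4.248

Write ν = shape1+shape2; then shape1 = μν and Var = μ(1−μ)/(ν+1).
ν = μ(1−μ)/Var − 1 = 0.1476/0.006 − 1 = 23.6000.
shape1 = 0.82·23.6000 = 19.352, shape2 = 0.18·23.6000 = 4.248.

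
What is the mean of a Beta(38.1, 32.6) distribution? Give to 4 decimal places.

0.5389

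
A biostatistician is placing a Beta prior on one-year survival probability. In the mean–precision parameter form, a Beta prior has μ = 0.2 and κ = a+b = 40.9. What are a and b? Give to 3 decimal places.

a = 8.180, b = 32.720

a = μκ = 0.2×40.9 = 8.180 and b = (1−μ)κ = 0.8×40.9 = 32.720.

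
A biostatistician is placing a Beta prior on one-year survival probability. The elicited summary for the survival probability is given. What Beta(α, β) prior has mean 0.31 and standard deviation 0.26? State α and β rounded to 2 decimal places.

α = 0.67, β = 1.49

σ² = 0.26² = 0.0676.
With s = α+β, Var = μ(1−μ)/(s+1), so s+1 = (0.31×0.69)/0.0676 = 3.1642 and s = 2.1642.
α = μs = 0.67, β = (1−μ)s = 1.49.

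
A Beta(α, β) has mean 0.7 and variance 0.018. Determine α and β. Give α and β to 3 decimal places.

α = 7.467, β = 3.200

By moment matching, α+β = μ(1−μ)/σ² − 1 = (0.7·0.3)/0.018 − 1 = 11.6667 − 1 = 10.6667.
Since α/(α+β) = μ, α = 0.7·10.6667 = 7.467 and β = 0.3·10.6667 = 3.200.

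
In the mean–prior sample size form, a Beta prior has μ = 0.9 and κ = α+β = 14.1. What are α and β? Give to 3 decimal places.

α = 12.690, β = 1.410

Split κ in proportion μ : (1−μ): α = 0.9·14.1 = 12.690, β = 14.1 − 12.690 = 1.410.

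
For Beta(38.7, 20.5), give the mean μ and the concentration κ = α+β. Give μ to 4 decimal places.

μ = 0.6537, κ = 59.2

κ = α+β = 38.7+20.5 = 59.2; μ = α/κ = 38.7/59.2 = 0.6537.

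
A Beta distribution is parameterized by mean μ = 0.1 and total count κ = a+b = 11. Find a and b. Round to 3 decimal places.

a = μκ = 0.1×11 = 1.100 and b = (1−μ)κ = 0.9×11 = 9.900.

a = 1.100, b = 9.900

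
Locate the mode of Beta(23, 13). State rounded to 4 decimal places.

0.6471

With α,β > 1, mode = (α−1)/(α+β−2) = 22/34 = 0.6471.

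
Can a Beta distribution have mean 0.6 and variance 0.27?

A Beta with mean μ has variance μ(1−μ)/(α+β+1) < μ(1−μ).
Here μ(1−μ) = 0.6×0.4 = 0.24, and 0.27 ≥ 0.24.

No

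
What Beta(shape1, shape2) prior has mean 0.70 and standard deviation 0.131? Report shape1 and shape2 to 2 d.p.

shape1 = 7.87, shape2 = 3.37

σ² = 0.131² = 0.017161.
With s = shape1+shape2, Var = μ(1−μ)/(s+1), so s+1 = (0.70×0.30)/0.017161 = 12.2370 and s = 11.2370.
shape1 = μs = 7.87, shape2 = (1−μ)s = 3.37.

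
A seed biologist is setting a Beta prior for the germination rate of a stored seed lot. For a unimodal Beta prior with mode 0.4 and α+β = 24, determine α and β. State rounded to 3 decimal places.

α = 9.800, β = 14.200

For α,β>1 the mode is (α−1)/(α+β−2), so α = mode·(κ−2)+1 = 0.4×22+1 = 9.800.
And β = (1−mode)·(κ−2)+1 = 0.6×22+1 = 14.200.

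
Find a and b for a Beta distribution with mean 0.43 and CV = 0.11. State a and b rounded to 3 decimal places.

Var = (CV·μ)² = (0.11×0.43)² = 0.002237.
a+b = μ(1−μ)/Var − 1 = 0.2451/0.002237 − 1 = 108.5522.
Thus a = 0.43·108.5522 = 46.677 and b = 0.57·108.5522 = 61.875.

a = 46.677, b = 61.875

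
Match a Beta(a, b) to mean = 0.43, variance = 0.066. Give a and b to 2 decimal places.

a = 1.17, b = 1.55

Write ν = a+b; then a = μν and Var = μ(1−μ)/(ν+1).
ν = μ(1−μ)/Var − 1 = 0.2451/0.066 − 1 = 2.7136.
a = 0.43·2.7136 = 1.17, b = 0.57·2.7136 = 1.55.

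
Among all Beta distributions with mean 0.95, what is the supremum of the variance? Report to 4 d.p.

0.0475

Var = μ(1−μ)/(α+β+1), which approaches μ(1−μ) as α+β → 0.
So the supremum is μ(1−μ) = 0.95×0.05 = 0.0475.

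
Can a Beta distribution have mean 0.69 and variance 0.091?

The Beta variance bound is σ² < μ(1−μ).
Here μ(1−μ) = 0.69×0.31 = 0.2139, and 0.091 < 0.2139.

Yes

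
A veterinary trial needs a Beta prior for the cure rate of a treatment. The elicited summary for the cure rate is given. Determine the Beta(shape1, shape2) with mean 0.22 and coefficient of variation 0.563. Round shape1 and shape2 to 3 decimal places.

shape1 = 2.241, shape2 = 7.945

σ = CV·μ = 0.563×0.22 = 0.12386, so σ² = 0.015341.
s+1 = μ(1−μ)/σ² = 0.1716/0.015341 = 11.1855, so s = shape1+shape2 = 10.1855.
shape1 = μs = 2.241, shape2 = (1−μ)s = 7.945.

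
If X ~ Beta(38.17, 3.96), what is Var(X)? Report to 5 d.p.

0.00197

Var = αβ/[(α+β)²(α+β+1)] = (38.17×3.96)/(42.13²×43.13) = 151.1532/76553.028497 = 0.00197.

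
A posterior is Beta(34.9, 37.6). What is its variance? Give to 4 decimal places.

0.0034

α+β = 72.5 and αβ = 1312.24, so Var = αβ/[(α+β)²(α+β+1)] = 1312.24/386334.375 = 0.0034.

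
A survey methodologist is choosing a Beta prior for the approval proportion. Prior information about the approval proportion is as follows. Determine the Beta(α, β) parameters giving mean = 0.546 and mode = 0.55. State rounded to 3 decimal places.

α = 13.650, β = 11.350

Let s = α+β. Mean gives α = μs = 0.546s; mode gives (α−1)/(s−2) = 0.55.
Substituting: 0.546s − 1 = 0.55(s−2) = 0.55s − 1.10, so -0.004s = -0.10 and s = 25.0000.
Then α = 0.546×25.0000 = 13.650 and β = s−α = 11.350.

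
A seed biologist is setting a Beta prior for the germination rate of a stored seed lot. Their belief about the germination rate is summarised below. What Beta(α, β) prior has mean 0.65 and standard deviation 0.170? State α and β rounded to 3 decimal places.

α = 4.467, β = 2.405

First σ² = 0.028900. Setting α = μn, β = (1−μ)n with n = α+β,
μ(1−μ)/(n+1) = 0.028900 ⇒ n+1 = 0.2275/0.028900 = 7.8720 ⇒ n = 6.8720.
Hence α = 0.65×6.8720 = 4.467, β = 0.35×6.8720 = 2.405.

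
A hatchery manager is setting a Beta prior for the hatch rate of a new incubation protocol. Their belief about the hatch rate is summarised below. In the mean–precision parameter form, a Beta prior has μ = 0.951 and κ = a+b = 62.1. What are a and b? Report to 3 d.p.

a = μκ = 0.951×62.1 = 59.057 and b = (1−μ)κ = 0.049×62.1 = 3.043.

a = 59.057, b = 3.043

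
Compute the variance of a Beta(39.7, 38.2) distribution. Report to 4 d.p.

Var = αβ/[(α+β)²(α+β+1)] = (39.7×38.2)/(77.9²×78.9) = 1516.54/478797.549 = 0.0032.

0.0032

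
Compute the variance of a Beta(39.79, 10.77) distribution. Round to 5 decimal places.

0.00325

α+β = 50.56 and αβ = 428.5383, so Var = αβ/[(α+β)²(α+β+1)] = 428.5383/131803.529216 = 0.00325.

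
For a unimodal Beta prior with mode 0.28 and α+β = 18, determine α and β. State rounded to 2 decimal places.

α = 5.48, β = 12.52

Mode = (α−1)/(κ−2) with κ = α+β, so α−1 = 0.28·16 = 4.48.
α = 5.48; β = κ − α = 12.52.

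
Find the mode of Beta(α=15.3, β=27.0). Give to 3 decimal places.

0.355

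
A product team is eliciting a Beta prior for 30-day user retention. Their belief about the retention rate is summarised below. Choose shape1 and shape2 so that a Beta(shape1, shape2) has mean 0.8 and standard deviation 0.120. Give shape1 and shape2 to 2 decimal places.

shape1 = 8.09, shape2 = 2.02

σ² = 0.120² = 0.014400.
With s = shape1+shape2, Var = μ(1−μ)/(s+1), so s+1 = (0.8×0.2)/0.014400 = 11.1111 and s = 10.1111.
shape1 = μs = 8.09, shape2 = (1−μ)s = 2.02.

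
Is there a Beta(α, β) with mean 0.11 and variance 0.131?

No

A Beta with mean μ has variance μ(1−μ)/(α+β+1) < μ(1−μ).
Here μ(1−μ) = 0.11×0.89 = 0.0979, and 0.131 ≥ 0.0979.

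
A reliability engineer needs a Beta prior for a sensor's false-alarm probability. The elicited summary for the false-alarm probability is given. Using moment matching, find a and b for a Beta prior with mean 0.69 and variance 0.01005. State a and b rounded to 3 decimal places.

Let s = a+b. The Beta variance is μ(1−μ)/(s+1).
So s+1 = μ(1−μ)/σ² = (0.69×0.31)/0.01005 = 0.2139/0.01005 = 21.2836, giving s = 20.2836.
Then a = μs = 0.69×20.2836 = 13.996 and b = (1−μ)s = 0.31×20.2836 = 6.288.

a = 13.996, b = 6.288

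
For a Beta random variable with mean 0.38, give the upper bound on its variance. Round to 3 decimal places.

Var = μ(1−μ)/(α+β+1), which approaches μ(1−μ) as α+β → 0.
So the supremum is μ(1−μ) = 0.38×0.62 = 0.236.

0.236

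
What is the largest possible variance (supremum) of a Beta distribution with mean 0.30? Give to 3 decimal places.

0.210

Var = μ(1−μ)/(α+β+1), which approaches μ(1−μ) as α+β → 0.
So the supremum is μ(1−μ) = 0.30×0.70 = 0.210.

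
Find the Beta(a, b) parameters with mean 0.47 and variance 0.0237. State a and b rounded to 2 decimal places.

a = 4.47, b = 5.04

Let s = a+b. The Beta variance is μ(1−μ)/(s+1).
So s+1 = μ(1−μ)/σ² = (0.47×0.53)/0.0237 = 0.2491/0.0237 = 10.5105, giving s = 9.5105.
Then a = μs = 0.47×9.5105 = 4.47 and b = (1−μ)s = 0.53×9.5105 = 5.04.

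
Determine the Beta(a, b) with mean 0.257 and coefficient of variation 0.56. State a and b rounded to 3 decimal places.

σ = CV·μ = 0.56×0.257 = 0.14392, so σ² = 0.020713.
s+1 = μ(1−μ)/σ² = 0.190951/0.020713 = 9.2189, so s = a+b = 8.2189.
a = μs = 2.112, b = (1−μ)s = 6.107.

a = 2.112, b = 6.107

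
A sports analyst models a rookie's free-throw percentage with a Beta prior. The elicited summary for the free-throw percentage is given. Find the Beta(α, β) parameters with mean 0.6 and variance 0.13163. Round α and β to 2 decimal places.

Write ν = α+β; then α = μν and Var = μ(1−μ)/(ν+1).
ν = μ(1−μ)/Var − 1 = 0.24/0.13163 − 1 = 0.8233.
α = 0.6·0.8233 = 0.49, β = 0.4·0.8233 = 0.33.

α = 0.49, β = 0.33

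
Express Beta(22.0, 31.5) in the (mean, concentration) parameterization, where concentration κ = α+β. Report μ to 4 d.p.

κ = α+β = 22.0+31.5 = 53.5; μ = α/κ = 22.0/53.5 = 0.4112.

μ = 0.4112, κ = 53.5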